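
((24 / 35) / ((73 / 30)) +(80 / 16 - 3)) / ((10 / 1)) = 583 / 2555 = 0.23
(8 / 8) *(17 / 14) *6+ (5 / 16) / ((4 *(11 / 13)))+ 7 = 70855 / 4928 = 14.38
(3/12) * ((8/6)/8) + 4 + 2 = 145/24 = 6.04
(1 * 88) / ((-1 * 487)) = -88 / 487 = -0.18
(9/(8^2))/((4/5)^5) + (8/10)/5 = 965269/1638400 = 0.59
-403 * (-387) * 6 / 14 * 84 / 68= 1403649 / 17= 82567.59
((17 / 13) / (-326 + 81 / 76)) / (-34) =38 / 321035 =0.00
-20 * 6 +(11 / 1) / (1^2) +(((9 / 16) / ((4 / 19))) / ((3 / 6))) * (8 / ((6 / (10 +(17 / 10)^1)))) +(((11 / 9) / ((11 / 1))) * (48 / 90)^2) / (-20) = -4153531 / 162000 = -25.64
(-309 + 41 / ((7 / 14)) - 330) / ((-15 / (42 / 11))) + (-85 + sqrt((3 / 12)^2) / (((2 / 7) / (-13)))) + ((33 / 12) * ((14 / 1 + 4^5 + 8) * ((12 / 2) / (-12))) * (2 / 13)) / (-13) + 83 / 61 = 289340651 / 4535960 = 63.79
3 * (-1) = -3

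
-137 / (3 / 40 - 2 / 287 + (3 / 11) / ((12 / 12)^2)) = -17300360 / 43031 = -402.04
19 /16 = 1.19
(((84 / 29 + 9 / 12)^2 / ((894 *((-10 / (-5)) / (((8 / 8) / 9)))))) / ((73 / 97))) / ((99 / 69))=4928279 / 6439880128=0.00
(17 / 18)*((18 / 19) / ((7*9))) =17 / 1197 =0.01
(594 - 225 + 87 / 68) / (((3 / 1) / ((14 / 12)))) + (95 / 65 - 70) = 400235 / 5304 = 75.46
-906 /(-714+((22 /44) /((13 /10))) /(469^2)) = 2590700658 /2041677997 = 1.27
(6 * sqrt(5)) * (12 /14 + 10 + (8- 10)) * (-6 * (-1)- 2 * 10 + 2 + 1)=-4092 * sqrt(5) /7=-1307.14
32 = 32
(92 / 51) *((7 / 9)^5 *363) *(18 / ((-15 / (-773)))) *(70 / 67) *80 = 323959641716480 / 22418937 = 14450267.72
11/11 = 1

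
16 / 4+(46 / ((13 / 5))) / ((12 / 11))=1577 / 78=20.22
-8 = -8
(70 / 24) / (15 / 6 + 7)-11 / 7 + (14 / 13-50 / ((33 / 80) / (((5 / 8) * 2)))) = -5770465 / 38038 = -151.70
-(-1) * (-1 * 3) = -3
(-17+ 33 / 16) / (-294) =239 / 4704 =0.05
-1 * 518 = -518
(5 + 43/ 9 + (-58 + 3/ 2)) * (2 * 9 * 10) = -8410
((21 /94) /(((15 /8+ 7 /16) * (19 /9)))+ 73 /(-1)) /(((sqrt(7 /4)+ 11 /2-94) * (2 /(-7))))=-2.93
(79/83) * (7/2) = 553/166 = 3.33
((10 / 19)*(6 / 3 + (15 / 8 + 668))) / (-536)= -26875 / 40736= -0.66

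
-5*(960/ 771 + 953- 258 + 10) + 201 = -855868/ 257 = -3330.23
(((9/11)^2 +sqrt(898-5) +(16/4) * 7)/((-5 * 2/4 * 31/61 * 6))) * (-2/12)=1.28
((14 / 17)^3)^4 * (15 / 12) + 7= 4149223051077447 / 582622237229761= 7.12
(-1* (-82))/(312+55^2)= 82/3337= 0.02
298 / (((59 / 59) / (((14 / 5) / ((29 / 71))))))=296212 / 145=2042.84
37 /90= 0.41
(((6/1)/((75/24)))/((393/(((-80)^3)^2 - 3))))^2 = 17592186044013346816002304/10725625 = 1640201484203796684.67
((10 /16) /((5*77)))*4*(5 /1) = 5 /154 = 0.03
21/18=7/6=1.17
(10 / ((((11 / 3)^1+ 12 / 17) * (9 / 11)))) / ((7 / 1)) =1870 / 4683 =0.40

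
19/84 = 0.23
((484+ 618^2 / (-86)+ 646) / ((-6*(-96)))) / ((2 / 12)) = -35593 / 1032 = -34.49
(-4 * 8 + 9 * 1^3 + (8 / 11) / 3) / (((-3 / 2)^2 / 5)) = -15020 / 297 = -50.57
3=3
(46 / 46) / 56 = 1 / 56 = 0.02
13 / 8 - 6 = -4.38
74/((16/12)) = 111/2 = 55.50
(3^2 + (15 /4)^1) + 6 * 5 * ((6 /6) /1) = 171 /4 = 42.75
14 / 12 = 7 / 6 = 1.17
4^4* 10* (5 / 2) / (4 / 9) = 14400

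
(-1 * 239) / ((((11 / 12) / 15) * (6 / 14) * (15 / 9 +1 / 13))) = -978705 / 187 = -5233.72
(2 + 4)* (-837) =-5022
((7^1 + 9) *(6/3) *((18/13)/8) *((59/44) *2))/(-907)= -2124/129701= -0.02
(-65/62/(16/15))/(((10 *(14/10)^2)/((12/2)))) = -14625/48608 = -0.30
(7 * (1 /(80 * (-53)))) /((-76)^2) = -7 /24490240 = -0.00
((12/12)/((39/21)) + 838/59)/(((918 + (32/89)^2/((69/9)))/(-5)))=-3433238635/42759499874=-0.08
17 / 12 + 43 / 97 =2165 / 1164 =1.86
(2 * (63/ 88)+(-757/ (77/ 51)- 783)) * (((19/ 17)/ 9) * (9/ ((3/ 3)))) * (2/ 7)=-7507869/ 18326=-409.68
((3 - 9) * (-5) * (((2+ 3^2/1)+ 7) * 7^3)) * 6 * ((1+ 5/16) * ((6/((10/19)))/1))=33256251/2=16628125.50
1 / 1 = 1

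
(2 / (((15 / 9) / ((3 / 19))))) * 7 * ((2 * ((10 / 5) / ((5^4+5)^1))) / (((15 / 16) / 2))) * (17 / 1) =2176 / 7125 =0.31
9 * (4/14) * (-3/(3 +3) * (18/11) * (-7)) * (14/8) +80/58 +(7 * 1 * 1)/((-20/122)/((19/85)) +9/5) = 18993419/563354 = 33.71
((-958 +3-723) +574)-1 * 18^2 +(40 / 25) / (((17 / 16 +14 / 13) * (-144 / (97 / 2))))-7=-28740919 / 20025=-1435.25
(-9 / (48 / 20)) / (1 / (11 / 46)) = -165 / 184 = -0.90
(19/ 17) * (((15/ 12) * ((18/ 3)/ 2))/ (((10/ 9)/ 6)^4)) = 30292137/ 8500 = 3563.78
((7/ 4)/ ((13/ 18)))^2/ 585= 441/ 43940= 0.01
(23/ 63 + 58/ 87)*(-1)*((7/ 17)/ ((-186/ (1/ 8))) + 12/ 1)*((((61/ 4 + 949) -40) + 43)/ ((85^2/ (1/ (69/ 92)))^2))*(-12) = 3053480573/ 623920662225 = 0.00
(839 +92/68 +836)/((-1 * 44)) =-14249/374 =-38.10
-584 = -584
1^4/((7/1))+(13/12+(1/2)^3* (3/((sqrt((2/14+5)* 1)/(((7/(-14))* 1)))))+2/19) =2125/1596- sqrt(7)/32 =1.25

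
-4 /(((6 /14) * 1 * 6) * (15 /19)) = -1.97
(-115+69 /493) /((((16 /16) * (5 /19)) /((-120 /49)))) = 25821456 /24157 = 1068.90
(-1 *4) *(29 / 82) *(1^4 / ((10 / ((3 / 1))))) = -87 / 205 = -0.42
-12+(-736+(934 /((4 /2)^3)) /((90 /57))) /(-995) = -1353353 /119400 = -11.33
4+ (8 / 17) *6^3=1796 / 17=105.65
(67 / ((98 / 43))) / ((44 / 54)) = 77787 / 2156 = 36.08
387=387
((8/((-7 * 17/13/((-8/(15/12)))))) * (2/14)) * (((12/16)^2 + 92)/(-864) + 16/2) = 1418443/224910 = 6.31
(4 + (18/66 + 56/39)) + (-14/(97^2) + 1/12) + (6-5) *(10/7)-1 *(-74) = 3059816607/37673636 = 81.22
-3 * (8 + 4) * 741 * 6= -160056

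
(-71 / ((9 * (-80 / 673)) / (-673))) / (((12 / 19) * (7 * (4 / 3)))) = -611001221 / 80640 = -7576.90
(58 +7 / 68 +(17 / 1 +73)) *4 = 10071 / 17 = 592.41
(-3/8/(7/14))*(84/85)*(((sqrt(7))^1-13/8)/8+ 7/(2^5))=-63*sqrt(7)/680-63/5440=-0.26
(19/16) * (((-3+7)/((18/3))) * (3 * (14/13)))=133/52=2.56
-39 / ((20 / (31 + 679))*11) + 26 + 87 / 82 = -98.80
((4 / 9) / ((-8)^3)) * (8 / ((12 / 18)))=-1 / 96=-0.01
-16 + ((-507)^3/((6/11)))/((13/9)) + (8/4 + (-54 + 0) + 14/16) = -165411098.62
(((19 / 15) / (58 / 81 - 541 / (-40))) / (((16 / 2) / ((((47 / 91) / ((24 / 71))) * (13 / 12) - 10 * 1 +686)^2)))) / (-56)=-35461106368771 / 388948697088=-91.17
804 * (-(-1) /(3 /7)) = 1876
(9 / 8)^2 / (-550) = -81 / 35200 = -0.00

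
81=81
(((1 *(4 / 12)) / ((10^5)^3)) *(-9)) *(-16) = 0.00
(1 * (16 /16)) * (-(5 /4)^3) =-125 /64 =-1.95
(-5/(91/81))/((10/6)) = -243/91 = -2.67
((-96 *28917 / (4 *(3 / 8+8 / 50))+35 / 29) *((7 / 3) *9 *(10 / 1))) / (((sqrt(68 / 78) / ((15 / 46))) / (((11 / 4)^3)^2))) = -11231266572436766625 *sqrt(1326) / 9939132416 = -41148311674.69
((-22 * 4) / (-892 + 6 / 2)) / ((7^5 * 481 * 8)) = 11 / 7186824463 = 0.00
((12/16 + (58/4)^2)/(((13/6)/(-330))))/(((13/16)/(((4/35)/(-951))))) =1782528/375011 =4.75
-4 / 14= -2 / 7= -0.29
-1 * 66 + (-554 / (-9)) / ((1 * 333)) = -197248 / 2997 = -65.82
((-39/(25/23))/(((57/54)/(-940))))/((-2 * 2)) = -758862/95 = -7988.02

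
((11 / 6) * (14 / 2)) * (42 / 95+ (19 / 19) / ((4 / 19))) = 151921 / 2280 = 66.63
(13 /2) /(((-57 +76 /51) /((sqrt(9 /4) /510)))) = -39 /113240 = -0.00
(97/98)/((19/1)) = 97/1862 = 0.05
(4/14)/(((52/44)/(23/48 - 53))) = -27731/2184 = -12.70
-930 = -930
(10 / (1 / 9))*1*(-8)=-720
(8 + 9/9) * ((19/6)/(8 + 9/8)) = 228/73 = 3.12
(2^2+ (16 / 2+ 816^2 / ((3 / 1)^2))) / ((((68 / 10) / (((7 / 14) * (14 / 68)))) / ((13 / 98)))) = 148.60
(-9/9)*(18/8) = -9/4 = -2.25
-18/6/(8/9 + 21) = -27/197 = -0.14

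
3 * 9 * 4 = 108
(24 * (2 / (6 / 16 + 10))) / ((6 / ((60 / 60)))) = 64 / 83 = 0.77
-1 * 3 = -3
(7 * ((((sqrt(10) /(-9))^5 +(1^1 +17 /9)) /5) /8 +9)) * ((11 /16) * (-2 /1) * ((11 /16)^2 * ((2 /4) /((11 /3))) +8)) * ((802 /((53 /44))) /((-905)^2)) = -2290123222079 /4000511232000 +1402402463 * sqrt(10) /524947083863040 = -0.57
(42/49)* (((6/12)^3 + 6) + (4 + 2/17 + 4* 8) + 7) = 20091/476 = 42.21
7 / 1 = 7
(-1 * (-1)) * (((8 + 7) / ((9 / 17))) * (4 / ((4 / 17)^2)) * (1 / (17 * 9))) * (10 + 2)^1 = 1445 / 9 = 160.56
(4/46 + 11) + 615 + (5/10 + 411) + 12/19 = 907403/874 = 1038.22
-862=-862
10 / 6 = 1.67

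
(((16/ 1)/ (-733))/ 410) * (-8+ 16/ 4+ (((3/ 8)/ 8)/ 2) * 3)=503/ 2404240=0.00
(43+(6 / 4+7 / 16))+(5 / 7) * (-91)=-321 / 16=-20.06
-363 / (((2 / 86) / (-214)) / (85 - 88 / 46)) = 6383362986 / 23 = 277537521.13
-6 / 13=-0.46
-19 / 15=-1.27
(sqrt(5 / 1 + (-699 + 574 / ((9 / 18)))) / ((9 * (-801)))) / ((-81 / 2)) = 2 * sqrt(454) / 583929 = 0.00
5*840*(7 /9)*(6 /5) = 3920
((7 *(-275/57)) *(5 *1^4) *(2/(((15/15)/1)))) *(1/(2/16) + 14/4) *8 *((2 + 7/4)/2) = -1106875/19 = -58256.58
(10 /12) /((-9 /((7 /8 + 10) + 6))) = -25 /16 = -1.56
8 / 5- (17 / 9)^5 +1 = -6331648 / 295245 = -21.45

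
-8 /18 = -4 /9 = -0.44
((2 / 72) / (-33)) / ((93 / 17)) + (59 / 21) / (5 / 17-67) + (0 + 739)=12001521827 / 16241148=738.96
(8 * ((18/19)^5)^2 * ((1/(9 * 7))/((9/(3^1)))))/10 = 528958107648/214587319023035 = 0.00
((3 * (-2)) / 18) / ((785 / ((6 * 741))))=-1482 / 785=-1.89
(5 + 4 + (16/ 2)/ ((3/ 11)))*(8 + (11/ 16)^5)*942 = 154364093245/ 524288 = 294426.14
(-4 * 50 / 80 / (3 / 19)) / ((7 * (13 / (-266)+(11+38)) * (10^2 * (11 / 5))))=-361 / 1718772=-0.00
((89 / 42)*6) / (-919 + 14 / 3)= -267 / 19201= -0.01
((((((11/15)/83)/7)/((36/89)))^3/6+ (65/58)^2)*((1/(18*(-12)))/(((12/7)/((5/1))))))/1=-195716594667663954499/11540480079288732364800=-0.02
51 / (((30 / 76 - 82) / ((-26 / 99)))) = 16796 / 102333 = 0.16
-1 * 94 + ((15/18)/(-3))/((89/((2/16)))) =-1204709/12816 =-94.00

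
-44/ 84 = -0.52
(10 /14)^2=25 /49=0.51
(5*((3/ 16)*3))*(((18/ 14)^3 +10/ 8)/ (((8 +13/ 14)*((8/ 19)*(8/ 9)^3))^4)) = 10738406684725133212953/ 54975581388800000000000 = 0.20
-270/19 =-14.21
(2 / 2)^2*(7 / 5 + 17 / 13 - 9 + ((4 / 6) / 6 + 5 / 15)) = -5.85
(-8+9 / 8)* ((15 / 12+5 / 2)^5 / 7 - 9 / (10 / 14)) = -36798201 / 57344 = -641.71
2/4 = 1/2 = 0.50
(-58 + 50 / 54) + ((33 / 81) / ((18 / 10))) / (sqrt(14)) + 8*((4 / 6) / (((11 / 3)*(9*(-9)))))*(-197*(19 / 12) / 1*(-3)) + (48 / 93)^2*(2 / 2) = -63029729 / 856251 + 55*sqrt(14) / 3402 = -73.55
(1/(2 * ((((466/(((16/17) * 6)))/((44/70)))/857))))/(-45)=-150832/2079525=-0.07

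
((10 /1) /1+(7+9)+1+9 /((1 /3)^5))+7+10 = 2231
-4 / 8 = -1 / 2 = -0.50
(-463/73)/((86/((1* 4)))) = -926/3139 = -0.29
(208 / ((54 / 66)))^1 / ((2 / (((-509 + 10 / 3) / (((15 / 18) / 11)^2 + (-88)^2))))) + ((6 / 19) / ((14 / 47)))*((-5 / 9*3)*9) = -325749439361 / 13459422711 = -24.20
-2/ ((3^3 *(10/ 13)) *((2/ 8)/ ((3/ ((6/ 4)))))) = -104/ 135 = -0.77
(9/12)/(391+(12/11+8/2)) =33/17428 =0.00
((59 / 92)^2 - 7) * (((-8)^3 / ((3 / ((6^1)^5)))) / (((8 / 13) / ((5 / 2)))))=18791248320 / 529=35522208.54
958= 958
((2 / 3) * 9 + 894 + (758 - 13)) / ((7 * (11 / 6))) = 1410 / 11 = 128.18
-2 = -2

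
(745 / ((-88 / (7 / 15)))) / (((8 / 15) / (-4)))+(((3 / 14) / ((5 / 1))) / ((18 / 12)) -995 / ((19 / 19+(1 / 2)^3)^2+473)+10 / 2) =6088127053 / 186974480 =32.56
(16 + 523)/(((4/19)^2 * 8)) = 194579/128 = 1520.15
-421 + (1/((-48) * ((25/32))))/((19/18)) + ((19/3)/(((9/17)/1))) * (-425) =-70605274/12825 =-5505.28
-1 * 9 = -9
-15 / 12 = -5 / 4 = -1.25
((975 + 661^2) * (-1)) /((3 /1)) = -437896 /3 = -145965.33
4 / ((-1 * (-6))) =2 / 3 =0.67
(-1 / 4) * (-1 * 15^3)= 3375 / 4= 843.75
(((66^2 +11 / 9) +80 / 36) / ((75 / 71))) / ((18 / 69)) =12814151 / 810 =15819.94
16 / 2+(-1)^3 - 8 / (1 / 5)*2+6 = -67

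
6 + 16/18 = 62/9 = 6.89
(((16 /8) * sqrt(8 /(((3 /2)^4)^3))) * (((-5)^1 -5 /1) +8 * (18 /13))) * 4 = 14336 * sqrt(2) /9477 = 2.14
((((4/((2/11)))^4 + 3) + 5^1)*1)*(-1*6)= -1405584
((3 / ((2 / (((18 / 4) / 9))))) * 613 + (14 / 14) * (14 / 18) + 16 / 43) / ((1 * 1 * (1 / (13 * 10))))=46375745 / 774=59916.98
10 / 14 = 0.71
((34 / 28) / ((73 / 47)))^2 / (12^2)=638401 / 150405696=0.00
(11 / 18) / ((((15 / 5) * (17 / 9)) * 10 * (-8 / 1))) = -11 / 8160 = -0.00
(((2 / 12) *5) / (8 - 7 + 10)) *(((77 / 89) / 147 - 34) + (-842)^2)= 6624950905 / 123354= 53706.82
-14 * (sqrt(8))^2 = -112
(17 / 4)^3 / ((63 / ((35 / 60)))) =4913 / 6912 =0.71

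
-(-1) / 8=1 / 8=0.12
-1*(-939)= 939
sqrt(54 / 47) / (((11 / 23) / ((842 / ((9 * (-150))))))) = -9683 * sqrt(282) / 116325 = -1.40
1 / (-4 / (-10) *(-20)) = -1 / 8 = -0.12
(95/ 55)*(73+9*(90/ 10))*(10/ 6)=1330/ 3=443.33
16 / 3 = 5.33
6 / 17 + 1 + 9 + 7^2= 1009 / 17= 59.35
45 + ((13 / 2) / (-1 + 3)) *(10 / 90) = 1633 / 36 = 45.36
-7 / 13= -0.54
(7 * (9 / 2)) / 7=9 / 2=4.50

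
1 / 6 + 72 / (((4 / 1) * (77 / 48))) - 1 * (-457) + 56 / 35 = 1085671 / 2310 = 469.99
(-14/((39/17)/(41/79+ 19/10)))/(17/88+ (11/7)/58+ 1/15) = -312494952/6074231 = -51.45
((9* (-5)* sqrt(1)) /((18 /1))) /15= -1 /6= -0.17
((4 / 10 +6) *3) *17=1632 / 5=326.40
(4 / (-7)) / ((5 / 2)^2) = -16 / 175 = -0.09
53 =53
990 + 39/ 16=15879/ 16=992.44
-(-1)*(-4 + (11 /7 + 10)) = 53 /7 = 7.57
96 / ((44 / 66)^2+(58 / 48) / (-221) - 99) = -1527552 / 1568303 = -0.97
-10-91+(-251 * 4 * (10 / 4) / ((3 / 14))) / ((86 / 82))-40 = -1458929 / 129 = -11309.53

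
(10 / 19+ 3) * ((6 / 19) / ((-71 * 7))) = -402 / 179417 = -0.00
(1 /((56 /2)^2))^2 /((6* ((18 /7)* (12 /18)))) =1 /6322176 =0.00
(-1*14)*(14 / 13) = -15.08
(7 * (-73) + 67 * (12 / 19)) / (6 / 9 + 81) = -5343 / 931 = -5.74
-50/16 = -25/8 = -3.12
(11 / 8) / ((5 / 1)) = 11 / 40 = 0.28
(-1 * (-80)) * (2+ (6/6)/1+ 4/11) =2960/11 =269.09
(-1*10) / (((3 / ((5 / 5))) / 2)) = -20 / 3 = -6.67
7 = 7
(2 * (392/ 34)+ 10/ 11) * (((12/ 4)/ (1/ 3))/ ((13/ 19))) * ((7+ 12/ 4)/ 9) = 851580/ 2431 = 350.30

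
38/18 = 19/9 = 2.11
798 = 798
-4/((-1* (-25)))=-4/25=-0.16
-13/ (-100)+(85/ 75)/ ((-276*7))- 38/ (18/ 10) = -253354/ 12075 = -20.98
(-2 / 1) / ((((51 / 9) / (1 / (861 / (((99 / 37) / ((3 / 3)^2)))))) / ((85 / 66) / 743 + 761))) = -111954009 / 134128589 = -0.83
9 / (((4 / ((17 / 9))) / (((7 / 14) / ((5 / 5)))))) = 17 / 8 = 2.12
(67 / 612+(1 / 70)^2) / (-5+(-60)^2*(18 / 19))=390583 / 12127334625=0.00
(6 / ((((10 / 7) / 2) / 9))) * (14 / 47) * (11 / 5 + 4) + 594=862002 / 1175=733.62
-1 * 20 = -20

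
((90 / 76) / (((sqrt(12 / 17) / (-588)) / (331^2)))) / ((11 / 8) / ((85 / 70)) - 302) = 16427576340 * sqrt(51) / 388721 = 301800.93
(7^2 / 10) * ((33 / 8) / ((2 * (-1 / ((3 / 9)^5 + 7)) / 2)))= -458689 / 3240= -141.57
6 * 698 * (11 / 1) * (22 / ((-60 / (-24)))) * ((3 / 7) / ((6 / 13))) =376441.37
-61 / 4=-15.25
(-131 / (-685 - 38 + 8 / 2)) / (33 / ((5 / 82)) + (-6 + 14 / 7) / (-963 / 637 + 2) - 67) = 203705 / 521016879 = 0.00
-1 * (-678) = 678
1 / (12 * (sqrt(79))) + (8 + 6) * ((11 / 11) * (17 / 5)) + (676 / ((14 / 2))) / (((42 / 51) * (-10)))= sqrt(79) / 948 + 8789 / 245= 35.88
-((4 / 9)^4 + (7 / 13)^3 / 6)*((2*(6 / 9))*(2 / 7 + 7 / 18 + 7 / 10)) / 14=-162375433 / 19070405991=-0.01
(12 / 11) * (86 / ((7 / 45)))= 46440 / 77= 603.12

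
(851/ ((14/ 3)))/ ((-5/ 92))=-117438/ 35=-3355.37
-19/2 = -9.50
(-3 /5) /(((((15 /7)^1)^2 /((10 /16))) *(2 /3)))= -49 /400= -0.12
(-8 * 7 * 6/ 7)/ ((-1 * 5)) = 48/ 5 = 9.60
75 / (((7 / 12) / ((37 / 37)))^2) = 220.41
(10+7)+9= 26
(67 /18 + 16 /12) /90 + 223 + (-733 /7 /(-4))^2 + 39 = 300810121 /317520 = 947.37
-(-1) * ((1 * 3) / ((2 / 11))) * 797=26301 / 2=13150.50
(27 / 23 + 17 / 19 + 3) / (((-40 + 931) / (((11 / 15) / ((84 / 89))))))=39427 / 8920044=0.00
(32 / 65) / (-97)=-32 / 6305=-0.01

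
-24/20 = -1.20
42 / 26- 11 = -122 / 13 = -9.38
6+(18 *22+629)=1031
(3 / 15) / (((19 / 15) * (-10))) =-3 / 190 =-0.02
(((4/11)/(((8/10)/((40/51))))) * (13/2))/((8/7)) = 2.03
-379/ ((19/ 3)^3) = -10233/ 6859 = -1.49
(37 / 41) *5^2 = 22.56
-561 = -561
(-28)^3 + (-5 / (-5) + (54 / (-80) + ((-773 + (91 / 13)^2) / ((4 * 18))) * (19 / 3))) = -23776589 / 1080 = -22015.36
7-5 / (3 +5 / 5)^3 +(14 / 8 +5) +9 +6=1835 / 64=28.67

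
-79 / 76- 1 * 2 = -231 / 76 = -3.04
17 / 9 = 1.89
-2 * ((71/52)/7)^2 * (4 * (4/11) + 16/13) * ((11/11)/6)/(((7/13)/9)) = -362952/637637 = -0.57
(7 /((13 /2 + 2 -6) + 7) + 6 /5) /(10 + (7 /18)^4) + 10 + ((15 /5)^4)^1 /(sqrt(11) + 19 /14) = 27.52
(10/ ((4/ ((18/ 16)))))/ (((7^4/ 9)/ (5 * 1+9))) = 0.15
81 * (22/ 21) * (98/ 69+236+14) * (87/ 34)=149418324/ 2737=54592.01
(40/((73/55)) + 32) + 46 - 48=60.14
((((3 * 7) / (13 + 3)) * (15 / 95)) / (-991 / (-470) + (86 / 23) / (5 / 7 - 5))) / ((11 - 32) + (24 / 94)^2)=-150439527 / 18784472360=-0.01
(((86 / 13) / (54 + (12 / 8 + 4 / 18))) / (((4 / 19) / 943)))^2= 48078677986641 / 170015521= 282789.93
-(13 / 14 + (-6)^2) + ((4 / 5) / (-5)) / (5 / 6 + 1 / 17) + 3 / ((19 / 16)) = -2989579 / 86450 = -34.58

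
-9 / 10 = -0.90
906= 906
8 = 8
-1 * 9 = -9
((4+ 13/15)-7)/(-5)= 32/75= 0.43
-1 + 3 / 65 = -62 / 65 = -0.95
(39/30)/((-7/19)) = -247/70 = -3.53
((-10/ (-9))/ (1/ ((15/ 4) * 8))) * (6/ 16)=12.50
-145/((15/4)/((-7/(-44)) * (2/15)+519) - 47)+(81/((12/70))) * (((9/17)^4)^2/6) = 1604231096898592865/449170779516865132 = 3.57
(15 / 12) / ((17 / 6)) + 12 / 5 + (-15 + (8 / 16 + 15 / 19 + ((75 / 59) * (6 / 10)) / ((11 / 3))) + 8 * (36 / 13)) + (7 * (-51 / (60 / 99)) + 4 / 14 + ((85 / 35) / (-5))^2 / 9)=-69372886466959 / 120179159100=-577.25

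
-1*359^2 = -128881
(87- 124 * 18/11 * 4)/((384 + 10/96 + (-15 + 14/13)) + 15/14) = -34817328/17837941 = -1.95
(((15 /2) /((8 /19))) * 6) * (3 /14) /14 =2565 /1568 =1.64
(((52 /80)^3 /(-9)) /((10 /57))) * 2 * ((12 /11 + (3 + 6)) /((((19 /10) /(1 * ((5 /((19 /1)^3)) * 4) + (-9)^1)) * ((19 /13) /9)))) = 586921781043 /5734124000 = 102.36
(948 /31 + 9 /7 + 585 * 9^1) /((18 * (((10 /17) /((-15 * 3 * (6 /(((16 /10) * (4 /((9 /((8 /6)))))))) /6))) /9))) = -5935317525 /27776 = -213685.11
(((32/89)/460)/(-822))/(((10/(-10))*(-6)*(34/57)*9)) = -19/643607505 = -0.00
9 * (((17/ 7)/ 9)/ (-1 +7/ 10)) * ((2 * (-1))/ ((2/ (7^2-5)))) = 7480/ 21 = 356.19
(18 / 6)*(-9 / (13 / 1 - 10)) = -9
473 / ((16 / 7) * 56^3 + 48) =43 / 36496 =0.00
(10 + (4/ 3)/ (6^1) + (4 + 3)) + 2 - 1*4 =137/ 9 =15.22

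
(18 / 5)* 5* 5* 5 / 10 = 45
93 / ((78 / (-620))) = -9610 / 13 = -739.23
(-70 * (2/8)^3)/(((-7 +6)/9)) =315/32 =9.84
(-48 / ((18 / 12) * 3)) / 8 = -4 / 3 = -1.33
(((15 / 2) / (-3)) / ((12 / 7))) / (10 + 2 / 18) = -15 / 104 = -0.14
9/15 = 3/5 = 0.60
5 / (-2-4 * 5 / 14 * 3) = -0.80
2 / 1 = 2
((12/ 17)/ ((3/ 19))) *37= 2812/ 17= 165.41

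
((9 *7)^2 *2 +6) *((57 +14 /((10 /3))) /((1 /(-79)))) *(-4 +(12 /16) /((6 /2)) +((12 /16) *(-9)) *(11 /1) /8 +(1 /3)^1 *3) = 924184107 /2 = 462092053.50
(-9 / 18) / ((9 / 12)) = -2 / 3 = -0.67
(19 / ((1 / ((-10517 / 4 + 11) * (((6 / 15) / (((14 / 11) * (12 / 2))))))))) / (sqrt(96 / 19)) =-729619 * sqrt(114) / 6720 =-1159.26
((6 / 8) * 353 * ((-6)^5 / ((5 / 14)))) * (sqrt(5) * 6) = -172930464 * sqrt(5) / 5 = -77336854.58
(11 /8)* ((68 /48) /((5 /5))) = 187 /96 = 1.95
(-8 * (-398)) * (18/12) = 4776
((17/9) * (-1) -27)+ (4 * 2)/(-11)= -2932/99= -29.62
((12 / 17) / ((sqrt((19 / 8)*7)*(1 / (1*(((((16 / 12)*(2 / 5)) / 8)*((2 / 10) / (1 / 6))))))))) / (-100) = -12*sqrt(266) / 1413125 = -0.00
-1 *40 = -40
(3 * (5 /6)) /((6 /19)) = 7.92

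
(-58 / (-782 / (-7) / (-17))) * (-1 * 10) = -2030 / 23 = -88.26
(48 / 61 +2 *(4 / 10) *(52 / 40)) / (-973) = -398 / 211975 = -0.00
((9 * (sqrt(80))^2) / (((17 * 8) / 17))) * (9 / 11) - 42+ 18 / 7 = 34.21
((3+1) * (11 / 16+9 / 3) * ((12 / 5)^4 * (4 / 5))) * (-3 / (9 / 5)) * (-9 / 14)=1835136 / 4375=419.46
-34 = -34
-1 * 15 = -15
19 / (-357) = -19 / 357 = -0.05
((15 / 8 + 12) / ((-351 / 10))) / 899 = -185 / 420732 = -0.00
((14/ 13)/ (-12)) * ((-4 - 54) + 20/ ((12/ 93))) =-8.71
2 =2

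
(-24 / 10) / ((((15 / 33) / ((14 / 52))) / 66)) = -93.82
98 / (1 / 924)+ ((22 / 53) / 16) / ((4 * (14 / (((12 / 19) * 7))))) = 1458973857 / 16112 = 90552.00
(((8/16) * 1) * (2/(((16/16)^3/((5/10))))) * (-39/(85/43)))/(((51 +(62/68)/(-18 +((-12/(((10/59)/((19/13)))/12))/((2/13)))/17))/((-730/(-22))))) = -5127726006/798904579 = -6.42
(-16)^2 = 256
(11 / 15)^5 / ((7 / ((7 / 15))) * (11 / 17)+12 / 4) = 2737867 / 164025000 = 0.02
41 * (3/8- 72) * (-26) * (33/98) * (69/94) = 695416293/36848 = 18872.57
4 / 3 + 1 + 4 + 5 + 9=61 / 3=20.33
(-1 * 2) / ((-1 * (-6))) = -1 / 3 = -0.33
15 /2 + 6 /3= 19 /2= 9.50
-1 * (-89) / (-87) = -89 / 87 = -1.02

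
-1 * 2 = -2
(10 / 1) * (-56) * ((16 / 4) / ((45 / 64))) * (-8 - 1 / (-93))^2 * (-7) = 1423394.39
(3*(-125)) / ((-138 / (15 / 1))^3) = 46875 / 97336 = 0.48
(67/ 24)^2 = 7.79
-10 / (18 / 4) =-20 / 9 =-2.22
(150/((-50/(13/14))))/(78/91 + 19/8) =-156/181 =-0.86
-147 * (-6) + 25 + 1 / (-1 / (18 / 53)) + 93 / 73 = 3512798 / 3869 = 907.93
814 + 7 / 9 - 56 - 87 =6046 / 9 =671.78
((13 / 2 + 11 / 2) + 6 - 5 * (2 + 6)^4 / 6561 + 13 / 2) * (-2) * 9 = -280529 / 729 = -384.81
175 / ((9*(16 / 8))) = 175 / 18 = 9.72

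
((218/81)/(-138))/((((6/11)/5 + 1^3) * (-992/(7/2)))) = 41965/676403136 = 0.00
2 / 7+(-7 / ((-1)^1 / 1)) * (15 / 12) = 253 / 28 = 9.04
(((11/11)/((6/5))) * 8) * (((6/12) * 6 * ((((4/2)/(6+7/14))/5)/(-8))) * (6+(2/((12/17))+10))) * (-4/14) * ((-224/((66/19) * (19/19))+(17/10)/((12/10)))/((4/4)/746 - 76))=7797565/11350339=0.69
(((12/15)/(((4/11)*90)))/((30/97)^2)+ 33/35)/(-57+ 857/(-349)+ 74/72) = -0.02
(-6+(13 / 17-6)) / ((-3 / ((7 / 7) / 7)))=191 / 357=0.54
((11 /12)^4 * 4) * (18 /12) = 14641 /3456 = 4.24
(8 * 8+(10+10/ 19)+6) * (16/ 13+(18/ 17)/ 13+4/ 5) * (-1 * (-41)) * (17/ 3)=9760788/ 247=39517.36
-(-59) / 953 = 59 / 953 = 0.06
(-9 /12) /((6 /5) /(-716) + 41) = -2685 /146774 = -0.02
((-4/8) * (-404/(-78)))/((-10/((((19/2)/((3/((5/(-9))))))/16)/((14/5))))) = -9595/943488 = -0.01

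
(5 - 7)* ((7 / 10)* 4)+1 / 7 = -191 / 35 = -5.46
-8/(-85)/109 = 8/9265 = 0.00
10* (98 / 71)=13.80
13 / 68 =0.19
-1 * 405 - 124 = -529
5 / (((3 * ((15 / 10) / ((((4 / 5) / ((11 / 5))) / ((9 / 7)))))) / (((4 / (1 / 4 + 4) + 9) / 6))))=23660 / 45441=0.52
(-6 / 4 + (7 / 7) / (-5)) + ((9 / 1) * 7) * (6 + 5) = 6913 / 10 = 691.30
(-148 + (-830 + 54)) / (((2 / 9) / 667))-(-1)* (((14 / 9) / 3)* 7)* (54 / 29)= -80427998 / 29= -2773379.24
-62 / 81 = -0.77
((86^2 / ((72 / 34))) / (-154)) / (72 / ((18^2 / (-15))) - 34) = 31433 / 51744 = 0.61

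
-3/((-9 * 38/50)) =25/57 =0.44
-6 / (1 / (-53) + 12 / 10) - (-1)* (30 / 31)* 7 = 16440 / 9703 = 1.69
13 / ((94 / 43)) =559 / 94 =5.95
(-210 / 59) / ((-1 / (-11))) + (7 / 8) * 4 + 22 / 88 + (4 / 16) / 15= -62633 / 1770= -35.39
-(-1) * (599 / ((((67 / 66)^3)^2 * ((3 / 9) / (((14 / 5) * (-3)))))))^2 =38915441462756799337272105517056 / 204567972615821428614025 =190232327.01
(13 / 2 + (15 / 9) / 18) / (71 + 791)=0.01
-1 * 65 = -65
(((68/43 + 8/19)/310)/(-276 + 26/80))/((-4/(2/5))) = 3272/1396404145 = 0.00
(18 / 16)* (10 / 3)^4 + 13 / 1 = 1367 / 9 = 151.89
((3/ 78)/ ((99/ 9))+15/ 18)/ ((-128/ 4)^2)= 359/ 439296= 0.00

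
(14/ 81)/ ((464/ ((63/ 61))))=49/ 127368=0.00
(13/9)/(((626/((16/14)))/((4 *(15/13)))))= 80/6573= 0.01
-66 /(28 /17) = -561 /14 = -40.07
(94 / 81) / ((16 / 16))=94 / 81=1.16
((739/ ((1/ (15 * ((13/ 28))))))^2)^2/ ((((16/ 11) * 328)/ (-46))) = -109103006953228328308125/ 1612857344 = -67645788611809.38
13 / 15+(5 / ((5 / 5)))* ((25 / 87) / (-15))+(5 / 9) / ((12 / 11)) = 20047 / 15660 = 1.28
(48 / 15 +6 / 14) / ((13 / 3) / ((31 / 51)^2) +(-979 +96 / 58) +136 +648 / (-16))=-7078726 / 1697449215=-0.00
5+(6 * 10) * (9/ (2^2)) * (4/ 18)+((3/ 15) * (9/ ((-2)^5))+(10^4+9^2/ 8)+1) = 1607371/ 160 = 10046.07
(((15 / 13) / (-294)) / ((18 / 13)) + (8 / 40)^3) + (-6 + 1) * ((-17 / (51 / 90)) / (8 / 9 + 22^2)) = 75661399 / 240565500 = 0.31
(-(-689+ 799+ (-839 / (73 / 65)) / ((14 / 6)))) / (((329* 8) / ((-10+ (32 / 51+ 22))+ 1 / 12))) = 1.01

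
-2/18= -1/9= -0.11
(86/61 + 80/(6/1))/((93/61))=9.67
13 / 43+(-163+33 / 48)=-111463 / 688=-162.01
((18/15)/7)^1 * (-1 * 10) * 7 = -12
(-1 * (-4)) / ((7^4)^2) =4 / 5764801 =0.00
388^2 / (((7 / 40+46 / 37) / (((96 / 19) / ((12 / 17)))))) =30301496320 / 39881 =759797.81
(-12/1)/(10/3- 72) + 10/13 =1264/1339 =0.94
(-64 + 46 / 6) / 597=-169 / 1791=-0.09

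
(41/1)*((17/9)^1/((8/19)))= 13243/72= 183.93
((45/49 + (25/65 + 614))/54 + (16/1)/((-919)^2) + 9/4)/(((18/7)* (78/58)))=22990606432147/5826842546616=3.95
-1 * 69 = -69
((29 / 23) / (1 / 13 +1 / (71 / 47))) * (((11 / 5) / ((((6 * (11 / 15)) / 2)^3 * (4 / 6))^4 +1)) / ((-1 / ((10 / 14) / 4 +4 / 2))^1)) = -0.00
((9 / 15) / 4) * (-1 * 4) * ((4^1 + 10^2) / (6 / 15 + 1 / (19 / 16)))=-2964 / 59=-50.24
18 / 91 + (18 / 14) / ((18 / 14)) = 109 / 91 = 1.20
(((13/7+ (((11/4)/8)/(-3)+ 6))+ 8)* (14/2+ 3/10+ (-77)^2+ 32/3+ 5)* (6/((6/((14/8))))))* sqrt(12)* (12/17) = 1888975661* sqrt(3)/8160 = 400956.11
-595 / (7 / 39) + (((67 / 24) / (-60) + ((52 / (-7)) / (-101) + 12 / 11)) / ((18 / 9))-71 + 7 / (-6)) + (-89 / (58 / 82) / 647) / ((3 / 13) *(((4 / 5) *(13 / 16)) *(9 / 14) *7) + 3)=-9962689223902759 / 2941744196160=-3386.66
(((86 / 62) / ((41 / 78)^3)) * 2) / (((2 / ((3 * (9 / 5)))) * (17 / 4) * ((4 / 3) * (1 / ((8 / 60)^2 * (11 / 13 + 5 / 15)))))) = 866458944 / 4540170875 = 0.19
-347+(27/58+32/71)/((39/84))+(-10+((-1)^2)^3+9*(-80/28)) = -71151670/187369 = -379.74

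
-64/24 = -8/3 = -2.67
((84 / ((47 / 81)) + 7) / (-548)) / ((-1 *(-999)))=-7133 / 25730244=-0.00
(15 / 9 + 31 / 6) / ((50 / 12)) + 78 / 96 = 981 / 400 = 2.45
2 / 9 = 0.22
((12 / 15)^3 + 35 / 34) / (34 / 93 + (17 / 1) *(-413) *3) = -609243 / 8325006250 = -0.00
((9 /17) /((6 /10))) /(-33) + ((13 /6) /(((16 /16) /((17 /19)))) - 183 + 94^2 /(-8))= -13703084 /10659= -1285.59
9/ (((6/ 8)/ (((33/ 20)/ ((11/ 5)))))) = 9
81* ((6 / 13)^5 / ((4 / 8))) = 1259712 / 371293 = 3.39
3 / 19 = 0.16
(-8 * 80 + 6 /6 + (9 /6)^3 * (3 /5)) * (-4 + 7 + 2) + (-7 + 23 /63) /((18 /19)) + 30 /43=-622433443 /195048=-3191.18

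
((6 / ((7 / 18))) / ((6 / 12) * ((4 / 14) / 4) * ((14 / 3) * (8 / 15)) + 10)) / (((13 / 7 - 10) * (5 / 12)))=-1944 / 4313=-0.45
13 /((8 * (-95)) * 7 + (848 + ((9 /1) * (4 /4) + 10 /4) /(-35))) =-0.00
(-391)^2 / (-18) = -152881 / 18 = -8493.39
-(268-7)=-261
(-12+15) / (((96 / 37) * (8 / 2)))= 37 / 128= 0.29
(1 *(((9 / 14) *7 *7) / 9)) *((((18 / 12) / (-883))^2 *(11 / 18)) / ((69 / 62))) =2387 / 430388328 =0.00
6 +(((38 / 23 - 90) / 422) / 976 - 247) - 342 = -345174605 / 592066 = -583.00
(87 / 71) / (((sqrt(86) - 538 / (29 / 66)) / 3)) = -134380026 / 44756473699 - 219501 * sqrt(86) / 89512947398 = -0.00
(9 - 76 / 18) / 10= 43 / 90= 0.48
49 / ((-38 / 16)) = -392 / 19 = -20.63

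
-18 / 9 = -2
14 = 14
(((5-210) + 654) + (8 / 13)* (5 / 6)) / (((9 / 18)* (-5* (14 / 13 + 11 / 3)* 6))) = -17531 / 2775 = -6.32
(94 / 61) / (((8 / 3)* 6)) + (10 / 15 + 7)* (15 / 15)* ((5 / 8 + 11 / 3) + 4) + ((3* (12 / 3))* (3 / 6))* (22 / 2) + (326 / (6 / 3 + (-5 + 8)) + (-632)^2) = 2193907573 / 5490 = 399618.87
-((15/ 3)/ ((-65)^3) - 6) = 329551/ 54925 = 6.00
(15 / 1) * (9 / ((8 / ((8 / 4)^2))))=135 / 2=67.50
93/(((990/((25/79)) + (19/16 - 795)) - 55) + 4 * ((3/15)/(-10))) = 1200/29413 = 0.04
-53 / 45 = -1.18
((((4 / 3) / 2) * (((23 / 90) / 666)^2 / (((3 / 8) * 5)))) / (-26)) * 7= -3703 / 262723763250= -0.00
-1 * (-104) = 104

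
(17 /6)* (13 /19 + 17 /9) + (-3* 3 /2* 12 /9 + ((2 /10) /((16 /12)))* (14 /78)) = 175711 /133380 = 1.32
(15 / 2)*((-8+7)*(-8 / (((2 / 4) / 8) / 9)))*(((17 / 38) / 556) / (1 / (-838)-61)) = -905040 / 7941487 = -0.11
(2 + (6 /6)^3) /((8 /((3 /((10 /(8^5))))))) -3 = 18417 /5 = 3683.40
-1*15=-15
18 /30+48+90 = 693 /5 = 138.60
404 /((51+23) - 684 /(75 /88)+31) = -10100 /17439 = -0.58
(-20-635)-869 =-1524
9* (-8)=-72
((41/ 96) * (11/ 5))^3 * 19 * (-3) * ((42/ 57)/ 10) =-642136957/ 184320000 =-3.48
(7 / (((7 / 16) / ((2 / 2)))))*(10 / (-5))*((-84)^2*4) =-903168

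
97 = 97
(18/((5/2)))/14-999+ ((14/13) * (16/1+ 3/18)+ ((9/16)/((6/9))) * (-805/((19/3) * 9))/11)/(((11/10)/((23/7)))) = -47685434197/50210160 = -949.72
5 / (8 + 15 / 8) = 40 / 79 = 0.51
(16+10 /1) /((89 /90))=2340 /89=26.29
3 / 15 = 1 / 5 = 0.20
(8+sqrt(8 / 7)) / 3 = 2 * sqrt(14) / 21+8 / 3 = 3.02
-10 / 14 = -5 / 7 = -0.71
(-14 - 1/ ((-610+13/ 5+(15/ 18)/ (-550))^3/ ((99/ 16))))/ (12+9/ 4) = -28862731715368840/ 29378137696798281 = -0.98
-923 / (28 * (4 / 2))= -923 / 56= -16.48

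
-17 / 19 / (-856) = 17 / 16264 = 0.00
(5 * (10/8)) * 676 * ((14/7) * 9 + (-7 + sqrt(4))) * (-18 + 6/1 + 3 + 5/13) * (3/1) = -1419600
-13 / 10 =-1.30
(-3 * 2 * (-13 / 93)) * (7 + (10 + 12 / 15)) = 2314 / 155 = 14.93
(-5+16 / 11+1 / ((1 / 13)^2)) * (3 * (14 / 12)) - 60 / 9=18890 / 33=572.42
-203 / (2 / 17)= -3451 / 2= -1725.50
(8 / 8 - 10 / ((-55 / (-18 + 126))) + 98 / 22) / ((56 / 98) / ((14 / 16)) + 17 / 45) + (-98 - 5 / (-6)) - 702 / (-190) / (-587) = -609300282103 / 8365753770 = -72.83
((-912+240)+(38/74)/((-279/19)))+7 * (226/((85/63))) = 439171673/877455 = 500.51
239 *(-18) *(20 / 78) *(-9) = 129060 / 13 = 9927.69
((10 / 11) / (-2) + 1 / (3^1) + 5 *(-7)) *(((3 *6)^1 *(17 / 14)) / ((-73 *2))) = 59109 / 11242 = 5.26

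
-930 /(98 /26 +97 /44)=-177320 /1139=-155.68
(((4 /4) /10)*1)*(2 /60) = 1 /300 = 0.00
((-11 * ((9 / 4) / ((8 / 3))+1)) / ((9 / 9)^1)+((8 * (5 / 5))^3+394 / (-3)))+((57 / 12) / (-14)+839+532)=1163263 / 672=1731.05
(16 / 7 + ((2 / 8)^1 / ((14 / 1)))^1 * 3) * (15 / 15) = 131 / 56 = 2.34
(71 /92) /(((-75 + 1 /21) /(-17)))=25347 /144808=0.18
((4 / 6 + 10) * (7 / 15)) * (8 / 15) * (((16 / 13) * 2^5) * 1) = 917504 / 8775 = 104.56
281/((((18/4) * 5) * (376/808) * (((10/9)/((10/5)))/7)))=397334/1175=338.16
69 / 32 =2.16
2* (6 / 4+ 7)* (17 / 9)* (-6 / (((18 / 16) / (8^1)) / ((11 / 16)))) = -25432 / 27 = -941.93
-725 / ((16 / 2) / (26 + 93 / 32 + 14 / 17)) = -2694.26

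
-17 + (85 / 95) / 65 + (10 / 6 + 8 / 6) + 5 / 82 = -1410211 / 101270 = -13.93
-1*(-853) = 853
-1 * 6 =-6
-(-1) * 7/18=7/18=0.39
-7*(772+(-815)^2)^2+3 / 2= -6191094140123 / 2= -3095547070061.50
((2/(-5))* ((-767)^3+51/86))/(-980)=-5543531281/30100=-184170.47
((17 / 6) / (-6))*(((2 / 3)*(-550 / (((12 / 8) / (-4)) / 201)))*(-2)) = 185614.81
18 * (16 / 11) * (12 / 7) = 3456 / 77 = 44.88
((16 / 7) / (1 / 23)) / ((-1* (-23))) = 16 / 7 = 2.29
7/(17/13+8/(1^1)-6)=91/43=2.12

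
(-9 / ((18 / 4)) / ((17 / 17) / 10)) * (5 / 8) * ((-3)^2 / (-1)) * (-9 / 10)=-101.25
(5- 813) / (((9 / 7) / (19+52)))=-401576 / 9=-44619.56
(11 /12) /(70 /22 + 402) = 121 /53484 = 0.00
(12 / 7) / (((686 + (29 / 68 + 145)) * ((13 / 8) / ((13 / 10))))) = 0.00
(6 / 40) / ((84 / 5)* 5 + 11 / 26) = 39 / 21950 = 0.00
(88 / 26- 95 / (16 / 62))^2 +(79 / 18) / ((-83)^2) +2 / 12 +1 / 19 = 133035.77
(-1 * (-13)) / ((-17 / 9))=-117 / 17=-6.88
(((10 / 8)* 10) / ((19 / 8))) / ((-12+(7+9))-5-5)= -50 / 57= -0.88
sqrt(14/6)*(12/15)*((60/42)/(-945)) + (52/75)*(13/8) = 169/150 - 8*sqrt(21)/19845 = 1.12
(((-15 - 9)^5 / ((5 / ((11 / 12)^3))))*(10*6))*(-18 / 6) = 220796928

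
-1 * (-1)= 1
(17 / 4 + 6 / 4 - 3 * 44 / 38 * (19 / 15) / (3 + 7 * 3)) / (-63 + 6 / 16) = -4 / 45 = -0.09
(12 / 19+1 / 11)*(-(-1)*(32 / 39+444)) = 2619548 / 8151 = 321.38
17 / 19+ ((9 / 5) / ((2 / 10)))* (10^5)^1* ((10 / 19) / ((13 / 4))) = 36000221 / 247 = 145749.88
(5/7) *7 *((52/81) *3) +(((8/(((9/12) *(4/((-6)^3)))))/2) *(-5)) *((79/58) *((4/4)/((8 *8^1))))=126145/3132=40.28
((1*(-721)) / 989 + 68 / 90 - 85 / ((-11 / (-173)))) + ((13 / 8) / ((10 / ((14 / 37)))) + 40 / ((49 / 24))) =-9352348191187 / 7100505720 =-1317.14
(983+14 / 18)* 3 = 8854 / 3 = 2951.33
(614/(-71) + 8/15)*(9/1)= -25926/355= -73.03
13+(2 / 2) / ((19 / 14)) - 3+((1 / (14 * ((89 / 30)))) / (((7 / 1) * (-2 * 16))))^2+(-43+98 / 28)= -28.76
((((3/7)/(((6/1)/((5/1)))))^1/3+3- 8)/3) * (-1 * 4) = 6.51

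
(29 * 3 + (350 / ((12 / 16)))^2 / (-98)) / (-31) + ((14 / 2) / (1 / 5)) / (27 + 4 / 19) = 70.16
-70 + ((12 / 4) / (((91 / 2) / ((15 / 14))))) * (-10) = -45040 / 637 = -70.71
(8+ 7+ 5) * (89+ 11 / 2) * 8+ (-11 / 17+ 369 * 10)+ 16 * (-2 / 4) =319623 / 17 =18801.35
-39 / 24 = -13 / 8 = -1.62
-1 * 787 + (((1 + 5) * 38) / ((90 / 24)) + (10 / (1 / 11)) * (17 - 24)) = -7481 / 5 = -1496.20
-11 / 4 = -2.75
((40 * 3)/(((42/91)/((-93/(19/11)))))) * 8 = -2127840/19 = -111991.58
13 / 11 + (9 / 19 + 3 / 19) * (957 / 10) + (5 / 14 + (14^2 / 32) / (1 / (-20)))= -442696 / 7315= -60.52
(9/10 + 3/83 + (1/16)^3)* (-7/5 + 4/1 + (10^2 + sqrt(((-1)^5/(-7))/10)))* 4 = 1591711* sqrt(70)/29747200 + 816547743/2124800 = 384.74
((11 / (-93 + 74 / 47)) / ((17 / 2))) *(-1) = 1034 / 73049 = 0.01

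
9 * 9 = 81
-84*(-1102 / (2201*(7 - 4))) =30856 / 2201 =14.02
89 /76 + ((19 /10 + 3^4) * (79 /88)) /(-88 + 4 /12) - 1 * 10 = -42557047 /4397360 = -9.68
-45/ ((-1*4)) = 45/ 4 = 11.25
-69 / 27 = -23 / 9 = -2.56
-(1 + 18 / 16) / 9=-17 / 72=-0.24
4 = 4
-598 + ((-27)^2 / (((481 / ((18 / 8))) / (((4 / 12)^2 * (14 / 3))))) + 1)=-572613 / 962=-595.23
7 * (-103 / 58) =-721 / 58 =-12.43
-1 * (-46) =46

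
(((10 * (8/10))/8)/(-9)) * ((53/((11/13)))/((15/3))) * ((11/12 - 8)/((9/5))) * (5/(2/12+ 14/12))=292825/14256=20.54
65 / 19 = 3.42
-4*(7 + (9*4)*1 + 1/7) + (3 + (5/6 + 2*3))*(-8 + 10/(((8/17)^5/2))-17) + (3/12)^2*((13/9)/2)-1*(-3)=8367283235/1032192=8106.32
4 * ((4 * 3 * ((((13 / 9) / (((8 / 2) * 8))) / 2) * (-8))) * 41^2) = -14568.67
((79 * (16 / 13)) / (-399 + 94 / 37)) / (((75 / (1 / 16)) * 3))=-2923 / 42906825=-0.00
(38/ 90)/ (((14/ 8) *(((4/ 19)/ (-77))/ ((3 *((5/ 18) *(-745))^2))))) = -11020021375/ 972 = -11337470.55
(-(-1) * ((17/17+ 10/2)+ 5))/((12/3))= 11/4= 2.75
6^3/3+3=75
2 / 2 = 1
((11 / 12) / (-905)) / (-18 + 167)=-0.00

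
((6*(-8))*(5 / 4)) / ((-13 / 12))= 720 / 13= 55.38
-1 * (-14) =14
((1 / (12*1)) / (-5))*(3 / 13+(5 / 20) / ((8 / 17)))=-317 / 24960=-0.01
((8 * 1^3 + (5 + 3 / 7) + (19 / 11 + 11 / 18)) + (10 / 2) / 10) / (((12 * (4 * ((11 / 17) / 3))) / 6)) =191641 / 20328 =9.43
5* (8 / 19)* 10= 400 / 19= 21.05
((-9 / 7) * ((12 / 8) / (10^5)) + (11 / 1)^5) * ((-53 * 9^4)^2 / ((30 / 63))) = 81790814084283126417591 / 2000000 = 40895407042141563.21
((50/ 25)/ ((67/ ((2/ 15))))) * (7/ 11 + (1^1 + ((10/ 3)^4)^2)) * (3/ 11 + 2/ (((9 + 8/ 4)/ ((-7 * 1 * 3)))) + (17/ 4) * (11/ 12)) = 20352184813/ 957420486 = 21.26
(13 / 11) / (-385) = -13 / 4235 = -0.00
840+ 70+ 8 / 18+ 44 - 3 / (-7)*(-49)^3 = -49466.56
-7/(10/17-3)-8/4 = 37/41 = 0.90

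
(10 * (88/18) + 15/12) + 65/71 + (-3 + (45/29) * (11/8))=7440271/148248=50.19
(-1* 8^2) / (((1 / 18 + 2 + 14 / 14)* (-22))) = 576 / 605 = 0.95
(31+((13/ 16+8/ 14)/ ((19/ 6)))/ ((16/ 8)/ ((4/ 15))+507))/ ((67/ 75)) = 424268325/ 12225892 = 34.70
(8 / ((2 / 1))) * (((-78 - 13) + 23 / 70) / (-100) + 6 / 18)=26041 / 5250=4.96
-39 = -39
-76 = -76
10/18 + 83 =752/9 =83.56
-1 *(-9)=9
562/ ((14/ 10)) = 2810/ 7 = 401.43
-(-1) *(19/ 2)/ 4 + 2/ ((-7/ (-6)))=229/ 56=4.09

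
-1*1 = -1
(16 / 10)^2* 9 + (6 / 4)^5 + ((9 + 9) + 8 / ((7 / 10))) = 336349 / 5600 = 60.06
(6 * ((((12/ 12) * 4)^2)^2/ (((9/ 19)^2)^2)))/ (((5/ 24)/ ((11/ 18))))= 2935871488/ 32805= 89494.63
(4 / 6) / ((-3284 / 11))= -11 / 4926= -0.00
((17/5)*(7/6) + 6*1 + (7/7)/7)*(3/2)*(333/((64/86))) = 30399237/4480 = 6785.54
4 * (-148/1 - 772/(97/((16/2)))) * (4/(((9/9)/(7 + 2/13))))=-30551616/1261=-24228.09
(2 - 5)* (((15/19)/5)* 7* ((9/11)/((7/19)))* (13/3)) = -351/11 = -31.91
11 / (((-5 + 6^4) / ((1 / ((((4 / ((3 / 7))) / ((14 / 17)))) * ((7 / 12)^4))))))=342144 / 52694747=0.01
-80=-80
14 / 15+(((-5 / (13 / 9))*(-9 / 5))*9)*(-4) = -43558 / 195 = -223.37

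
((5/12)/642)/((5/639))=71/856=0.08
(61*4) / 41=244 / 41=5.95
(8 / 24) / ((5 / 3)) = 1 / 5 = 0.20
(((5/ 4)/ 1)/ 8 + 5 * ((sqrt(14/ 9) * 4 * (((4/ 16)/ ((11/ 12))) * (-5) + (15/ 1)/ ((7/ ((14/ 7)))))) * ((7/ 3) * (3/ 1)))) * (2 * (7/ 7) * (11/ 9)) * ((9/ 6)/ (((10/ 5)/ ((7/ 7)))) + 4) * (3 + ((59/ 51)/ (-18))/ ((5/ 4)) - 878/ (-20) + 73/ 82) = 938824865/ 10839744 + 4267385750 * sqrt(14)/ 56457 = 282905.31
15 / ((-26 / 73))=-1095 / 26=-42.12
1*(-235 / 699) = -235 / 699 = -0.34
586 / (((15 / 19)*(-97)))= -11134 / 1455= -7.65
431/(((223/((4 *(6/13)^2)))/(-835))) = -51823440/37687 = -1375.10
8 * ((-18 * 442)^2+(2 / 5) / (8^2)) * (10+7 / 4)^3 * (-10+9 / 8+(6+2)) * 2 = -7360395403174121 / 5120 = -1437577227182.45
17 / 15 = 1.13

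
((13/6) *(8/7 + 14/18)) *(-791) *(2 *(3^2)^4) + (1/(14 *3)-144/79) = -143314403195/3318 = -43193008.80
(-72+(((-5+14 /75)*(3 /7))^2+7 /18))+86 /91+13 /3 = -444861761 /7166250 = -62.08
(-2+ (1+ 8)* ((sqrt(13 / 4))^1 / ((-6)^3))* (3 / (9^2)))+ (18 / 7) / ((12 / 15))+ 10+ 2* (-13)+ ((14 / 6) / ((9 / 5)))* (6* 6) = 1339 / 42-sqrt(13) / 1296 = 31.88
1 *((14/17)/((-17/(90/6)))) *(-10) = 2100/289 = 7.27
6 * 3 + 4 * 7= 46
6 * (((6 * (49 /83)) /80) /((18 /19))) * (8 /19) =49 /415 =0.12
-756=-756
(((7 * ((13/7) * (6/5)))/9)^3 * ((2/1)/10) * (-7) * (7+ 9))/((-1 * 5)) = 1968512/84375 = 23.33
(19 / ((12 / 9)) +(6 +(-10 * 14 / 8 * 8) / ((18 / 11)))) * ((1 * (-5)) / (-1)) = -11755 / 36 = -326.53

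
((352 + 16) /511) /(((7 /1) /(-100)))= -10.29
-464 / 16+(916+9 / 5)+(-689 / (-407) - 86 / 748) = 5600477 / 6290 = 890.38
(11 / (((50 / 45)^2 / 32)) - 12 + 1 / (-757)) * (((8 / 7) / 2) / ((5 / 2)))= 62.43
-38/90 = -19/45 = -0.42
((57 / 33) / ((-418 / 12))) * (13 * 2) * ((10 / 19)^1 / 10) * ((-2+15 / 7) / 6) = -26 / 16093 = -0.00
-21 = -21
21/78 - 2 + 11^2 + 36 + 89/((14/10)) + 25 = 44379/182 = 243.84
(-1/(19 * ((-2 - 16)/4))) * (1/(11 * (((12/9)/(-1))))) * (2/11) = -1/6897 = -0.00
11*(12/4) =33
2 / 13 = 0.15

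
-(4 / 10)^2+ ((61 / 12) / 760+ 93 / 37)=2.36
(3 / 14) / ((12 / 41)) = 41 / 56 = 0.73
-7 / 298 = -0.02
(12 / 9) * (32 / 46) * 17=1088 / 69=15.77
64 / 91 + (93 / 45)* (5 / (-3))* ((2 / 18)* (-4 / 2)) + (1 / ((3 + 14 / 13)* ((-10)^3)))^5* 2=2263692203608999997263199297 / 1541259489451500000000000000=1.47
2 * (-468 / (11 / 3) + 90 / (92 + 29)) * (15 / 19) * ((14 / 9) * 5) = -3582600 / 2299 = -1558.33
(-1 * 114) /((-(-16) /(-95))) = 5415 /8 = 676.88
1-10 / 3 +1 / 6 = -13 / 6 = -2.17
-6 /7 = -0.86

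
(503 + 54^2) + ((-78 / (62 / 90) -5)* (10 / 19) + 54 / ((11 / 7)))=21971193 / 6479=3391.14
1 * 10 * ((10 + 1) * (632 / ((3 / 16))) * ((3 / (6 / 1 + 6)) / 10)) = 27808 / 3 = 9269.33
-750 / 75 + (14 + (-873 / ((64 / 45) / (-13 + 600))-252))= -23076167 / 64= -360565.11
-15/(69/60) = -300/23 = -13.04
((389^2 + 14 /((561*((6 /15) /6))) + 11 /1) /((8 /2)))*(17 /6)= 14149577 /132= 107193.77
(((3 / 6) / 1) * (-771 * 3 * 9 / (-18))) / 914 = 2313 / 3656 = 0.63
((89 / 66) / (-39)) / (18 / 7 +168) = -0.00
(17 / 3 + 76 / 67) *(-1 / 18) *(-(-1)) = -0.38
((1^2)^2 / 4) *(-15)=-3.75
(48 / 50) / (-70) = -12 / 875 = -0.01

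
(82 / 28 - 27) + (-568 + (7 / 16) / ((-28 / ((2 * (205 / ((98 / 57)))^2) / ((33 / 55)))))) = -409525503 / 307328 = -1332.54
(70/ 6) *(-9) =-105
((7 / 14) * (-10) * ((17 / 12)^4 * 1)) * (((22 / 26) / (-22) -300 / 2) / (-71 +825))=4.01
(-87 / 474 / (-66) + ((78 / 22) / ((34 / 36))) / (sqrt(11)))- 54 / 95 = -560357 / 990660 + 702 * sqrt(11) / 2057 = 0.57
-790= -790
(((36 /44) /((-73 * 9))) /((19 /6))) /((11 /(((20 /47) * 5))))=-600 /7887869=-0.00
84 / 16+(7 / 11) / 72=4165 / 792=5.26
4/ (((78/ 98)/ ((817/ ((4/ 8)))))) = 320264/ 39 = 8211.90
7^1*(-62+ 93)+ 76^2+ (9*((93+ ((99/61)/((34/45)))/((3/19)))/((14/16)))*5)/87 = 1274858243/210511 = 6056.02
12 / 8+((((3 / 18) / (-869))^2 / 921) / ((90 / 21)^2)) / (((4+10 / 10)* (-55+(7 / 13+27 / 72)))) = 59416627951054369 / 39611085300703125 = 1.50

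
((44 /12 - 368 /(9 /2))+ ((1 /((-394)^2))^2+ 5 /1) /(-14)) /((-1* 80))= 238259058586361 /242910014215680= 0.98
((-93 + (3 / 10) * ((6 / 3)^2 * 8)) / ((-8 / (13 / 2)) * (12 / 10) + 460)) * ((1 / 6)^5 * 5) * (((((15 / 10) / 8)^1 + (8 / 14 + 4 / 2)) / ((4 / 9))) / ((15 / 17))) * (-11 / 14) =34804627 / 53836038144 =0.00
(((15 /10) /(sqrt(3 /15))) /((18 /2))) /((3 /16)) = 1.99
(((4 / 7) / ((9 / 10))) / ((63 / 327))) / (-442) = -2180 / 292383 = -0.01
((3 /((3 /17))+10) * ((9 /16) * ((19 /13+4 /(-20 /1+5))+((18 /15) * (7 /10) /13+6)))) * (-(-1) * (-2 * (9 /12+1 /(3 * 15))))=-4427289 /26000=-170.28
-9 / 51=-3 / 17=-0.18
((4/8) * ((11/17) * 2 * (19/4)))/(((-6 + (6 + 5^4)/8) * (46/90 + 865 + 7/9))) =0.00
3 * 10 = 30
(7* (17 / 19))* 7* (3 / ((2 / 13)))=32487 / 38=854.92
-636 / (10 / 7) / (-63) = 106 / 15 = 7.07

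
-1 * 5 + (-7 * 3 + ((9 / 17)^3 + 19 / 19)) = -24.85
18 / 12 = 3 / 2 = 1.50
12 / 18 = 2 / 3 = 0.67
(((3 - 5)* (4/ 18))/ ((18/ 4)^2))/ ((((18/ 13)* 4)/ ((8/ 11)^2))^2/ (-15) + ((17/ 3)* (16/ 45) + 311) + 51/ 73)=-63165440/ 881822512053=-0.00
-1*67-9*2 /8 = -277 /4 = -69.25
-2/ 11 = -0.18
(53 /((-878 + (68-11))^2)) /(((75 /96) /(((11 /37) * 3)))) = 0.00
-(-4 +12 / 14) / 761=0.00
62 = 62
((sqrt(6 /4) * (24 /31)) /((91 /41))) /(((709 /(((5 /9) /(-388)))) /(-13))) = 0.00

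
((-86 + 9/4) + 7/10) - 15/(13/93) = -49493/260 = -190.36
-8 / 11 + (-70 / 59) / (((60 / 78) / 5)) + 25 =10748 / 649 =16.56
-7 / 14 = -1 / 2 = -0.50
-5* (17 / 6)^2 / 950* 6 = -289 / 1140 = -0.25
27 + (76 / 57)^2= 28.78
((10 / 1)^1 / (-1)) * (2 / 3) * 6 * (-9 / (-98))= -180 / 49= -3.67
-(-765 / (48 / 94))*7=83895 / 8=10486.88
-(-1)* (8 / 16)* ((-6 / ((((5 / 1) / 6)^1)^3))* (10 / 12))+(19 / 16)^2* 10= 31301 / 3200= 9.78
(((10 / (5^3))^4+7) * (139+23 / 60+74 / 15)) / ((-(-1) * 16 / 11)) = 260448008359 / 375000000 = 694.53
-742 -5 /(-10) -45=-1573 /2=-786.50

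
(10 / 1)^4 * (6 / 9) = 20000 / 3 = 6666.67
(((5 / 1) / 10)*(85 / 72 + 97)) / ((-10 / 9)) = -7069 / 160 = -44.18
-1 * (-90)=90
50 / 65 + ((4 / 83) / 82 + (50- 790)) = -32702804 / 44239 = -739.23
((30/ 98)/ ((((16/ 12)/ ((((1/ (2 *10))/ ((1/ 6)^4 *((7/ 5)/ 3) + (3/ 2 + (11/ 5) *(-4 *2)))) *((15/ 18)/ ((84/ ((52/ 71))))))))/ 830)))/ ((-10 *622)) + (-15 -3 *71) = -2161822925820867/ 9481679527964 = -228.00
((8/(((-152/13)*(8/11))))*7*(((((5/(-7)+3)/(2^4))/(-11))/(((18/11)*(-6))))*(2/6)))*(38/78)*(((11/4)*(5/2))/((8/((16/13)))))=-605/404352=-0.00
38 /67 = 0.57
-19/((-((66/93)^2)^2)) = 17546899/234256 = 74.90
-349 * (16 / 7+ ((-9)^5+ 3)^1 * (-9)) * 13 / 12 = -200919640.69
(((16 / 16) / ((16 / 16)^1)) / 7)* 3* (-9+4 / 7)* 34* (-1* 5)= 30090 / 49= 614.08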